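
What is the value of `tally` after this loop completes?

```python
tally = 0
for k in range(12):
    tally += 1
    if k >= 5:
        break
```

Loop breaks when k reaches 5, tally is 6
`tally` takes the values: 0 → 1 → 2 → 3 → 4 → 5 → 6

Answer: 6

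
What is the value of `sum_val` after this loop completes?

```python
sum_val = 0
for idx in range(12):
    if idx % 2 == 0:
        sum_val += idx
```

Sum of even numbers 0 to 11
`sum_val` takes the values: 0 → 2 → 6 → 12 → 20 → 30

Answer: 30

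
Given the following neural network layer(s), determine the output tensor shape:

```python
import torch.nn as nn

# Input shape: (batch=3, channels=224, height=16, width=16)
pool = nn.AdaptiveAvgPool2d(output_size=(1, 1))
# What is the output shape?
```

Input: (3, 224, 16, 16) -> Output: (3, 224, 1, 1)

Answer: (3, 224, 1, 1)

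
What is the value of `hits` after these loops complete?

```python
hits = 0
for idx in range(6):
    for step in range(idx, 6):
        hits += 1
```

Upper triangle: 6 + 5 + ... + 1
`hits` takes the values: 0 → 1 → 2 → 3 → 4 → 5 → 6 → 7 → 8 → 9 → 10 → 11 → 12 → 13 → 14 → 15 → 16 → 17 → 18 → 19 → 20 → 21

Answer: 21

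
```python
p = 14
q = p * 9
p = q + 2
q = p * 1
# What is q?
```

Trace:
`p = 14` → p = 14
`q = p * 9` → q = 126
`p = q + 2` → p = 128
`q = p * 1` → q = 128
So q = 128

Answer: 128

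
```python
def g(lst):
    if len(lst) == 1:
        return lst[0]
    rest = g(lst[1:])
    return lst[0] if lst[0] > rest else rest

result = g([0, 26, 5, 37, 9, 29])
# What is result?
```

Recursive max over [0, 26, 5, 37, 9, 29] = 37

Answer: 37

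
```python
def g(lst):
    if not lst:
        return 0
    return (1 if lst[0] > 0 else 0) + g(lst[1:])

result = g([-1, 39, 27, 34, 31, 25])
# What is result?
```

Count of positive elements in [-1, 39, 27, 34, 31, 25] = 5

Answer: 5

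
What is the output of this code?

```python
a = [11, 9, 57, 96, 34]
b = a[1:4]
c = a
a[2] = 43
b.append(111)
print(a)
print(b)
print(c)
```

Key concept: slice vs alias.
Step by step:
`a = [11, 9, 57, 96, 34]` → a = [11, 9, 57, 96, 34]
`b = a[1:4]` → b = [9, 57, 96]
`c = a` → c = [11, 9, 57, 96, 34] (same object as a)
`a[2] = 43` → a = [11, 9, 43, 96, 34] (same object as c); c = [11, 9, 43, 96, 34] (same object as a)
`b.append(111)` → b = [9, 57, 96, 111]
`print(a)` → prints [11, 9, 43, 96, 34]
`print(b)` → prints [9, 57, 96, 111]
`print(c)` → prints [11, 9, 43, 96, 34]

Answer:
[11, 9, 43, 96, 34]
[9, 57, 96, 111]
[11, 9, 43, 96, 34]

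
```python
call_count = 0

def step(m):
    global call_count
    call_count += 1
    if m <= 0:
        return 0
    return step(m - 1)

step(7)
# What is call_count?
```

Linear recursion stepping by 1: 8 calls from m=7 down to ≤0.

Answer: 8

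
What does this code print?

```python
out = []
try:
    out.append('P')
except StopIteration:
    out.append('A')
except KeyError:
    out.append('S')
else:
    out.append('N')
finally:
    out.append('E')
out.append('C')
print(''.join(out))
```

Execution trace: 'P' (try body, no exception) → 'N' (else) → 'E' (finally) → 'C' (after the try/except). Output: PNEC

Answer: PNEC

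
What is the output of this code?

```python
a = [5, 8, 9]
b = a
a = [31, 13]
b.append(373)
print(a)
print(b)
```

Key concept: rebinding vs mutation: a is rebound to a new list, b still points at the original.
Step by step:
`a = [5, 8, 9]` → a = [5, 8, 9]
`b = a` → b = [5, 8, 9] (same object as a)
`a = [31, 13]` → a = [31, 13]
`b.append(373)` → b = [5, 8, 9, 373]
`print(a)` → prints [31, 13]
`print(b)` → prints [5, 8, 9, 373]

Answer:
[31, 13]
[5, 8, 9, 373]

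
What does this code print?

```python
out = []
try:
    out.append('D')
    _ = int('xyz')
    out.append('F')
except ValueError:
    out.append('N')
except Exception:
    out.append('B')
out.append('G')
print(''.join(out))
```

Execution trace: 'D' (try body) → 'N' (except ValueError) → 'G' (after the try/except). Output: DNG

Answer: DNG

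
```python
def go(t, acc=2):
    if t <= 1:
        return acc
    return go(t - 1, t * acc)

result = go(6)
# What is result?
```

Accumulator trace (n, acc): (6, 2) -> (5, 12) -> (4, 60) -> (3, 240) -> (2, 720) -> (1, 1440) -> return 1440

Answer: 1440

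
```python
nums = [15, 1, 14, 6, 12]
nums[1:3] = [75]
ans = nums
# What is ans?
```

Trace:
`nums = [15, 1, 14, 6, 12]` → nums = [15, 1, 14, 6, 12]
`nums[1:3] = [75]` → nums = [15, 75, 6, 12]
`ans = nums` → ans = [15, 75, 6, 12]
So ans = [15, 75, 6, 12]

Answer: [15, 75, 6, 12]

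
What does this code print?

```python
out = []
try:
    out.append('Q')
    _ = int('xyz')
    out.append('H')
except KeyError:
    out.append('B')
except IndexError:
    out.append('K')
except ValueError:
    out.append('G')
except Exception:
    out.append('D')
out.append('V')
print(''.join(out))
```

Execution trace: 'Q' (try body) → 'G' (except ValueError) → 'V' (after the try/except). Output: QGV

Answer: QGV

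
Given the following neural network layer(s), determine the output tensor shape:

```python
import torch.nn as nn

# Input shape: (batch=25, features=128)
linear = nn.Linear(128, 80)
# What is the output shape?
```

Input: (25, 128) -> Output: (25, 80)

Answer: (25, 80)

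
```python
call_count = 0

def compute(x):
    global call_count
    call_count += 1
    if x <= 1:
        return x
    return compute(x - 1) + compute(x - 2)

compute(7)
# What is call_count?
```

Calls(x) = 1 + Calls(x-1) + Calls(x-2); Calls(0)=Calls(1)=1. For x=7 this gives 41.

Answer: 41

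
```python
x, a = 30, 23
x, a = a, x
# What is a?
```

Trace:
`x, a = 30, 23` → x = 30; a = 23
`x, a = a, x` → x = 23; a = 30
So a = 30

Answer: 30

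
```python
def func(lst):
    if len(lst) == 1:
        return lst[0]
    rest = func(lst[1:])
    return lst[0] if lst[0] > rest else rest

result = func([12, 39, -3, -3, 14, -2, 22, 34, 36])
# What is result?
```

Recursive max over [12, 39, -3, -3, 14, -2, 22, 34, 36] = 39

Answer: 39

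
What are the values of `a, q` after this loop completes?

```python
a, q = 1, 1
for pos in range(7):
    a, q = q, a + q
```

Fibonacci: after 7 iterations
`a, q` takes the values: (1, 1) → (1, 2) → (2, 3) → (3, 5) → (5, 8) → (8, 13) → (13, 21) → (21, 34)

Answer: 21, 34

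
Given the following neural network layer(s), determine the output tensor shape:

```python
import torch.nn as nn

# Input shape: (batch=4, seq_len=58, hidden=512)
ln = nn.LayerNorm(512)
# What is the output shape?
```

Input: (4, 58, 512) -> Output: (4, 58, 512)

Answer: (4, 58, 512)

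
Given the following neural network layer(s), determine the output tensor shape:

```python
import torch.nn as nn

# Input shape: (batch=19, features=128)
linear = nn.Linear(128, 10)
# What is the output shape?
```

Input: (19, 128) -> Output: (19, 10)

Answer: (19, 10)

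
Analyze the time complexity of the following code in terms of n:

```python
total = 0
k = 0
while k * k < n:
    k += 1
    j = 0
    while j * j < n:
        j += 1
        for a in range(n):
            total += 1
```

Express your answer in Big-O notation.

Each loop level contributes: √n × √n × n. Multiplying the contributions gives O(n^2).

Answer: O(n^2)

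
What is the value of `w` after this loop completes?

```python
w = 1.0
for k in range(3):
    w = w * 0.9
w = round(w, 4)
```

Exponential decay: 1.0 * 0.9^3
`w` takes the values: 1.0 → 0.9 → 0.81 → 0.729

Answer: 0.729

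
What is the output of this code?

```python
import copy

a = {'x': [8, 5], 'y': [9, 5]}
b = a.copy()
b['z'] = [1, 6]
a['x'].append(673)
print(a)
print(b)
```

Key concept: shallow copy of dict with mutable values.
Step by step:
`a = {'x': [8, 5], 'y': [9, 5]}` → a = {'x': [8, 5], 'y': [9, 5]}
`b = a.copy()` → b = {'x': [8, 5], 'y': [9, 5]}
`b['z'] = [1, 6]` → b = {'x': [8, 5], 'y': [9, 5], 'z': [1, 6]}
`a['x'].append(673)` → a = {'x': [8, 5, 673], 'y': [9, 5]}; b = {'x': [8, 5, 673], 'y': [9, 5], 'z': [1, 6]}
`print(a)` → prints {'x': [8, 5, 673], 'y': [9, 5]}
`print(b)` → prints {'x': [8, 5, 673], 'y': [9, 5], 'z': [1, 6]}

Answer:
{'x': [8, 5, 673], 'y': [9, 5]}
{'x': [8, 5, 673], 'y': [9, 5], 'z': [1, 6]}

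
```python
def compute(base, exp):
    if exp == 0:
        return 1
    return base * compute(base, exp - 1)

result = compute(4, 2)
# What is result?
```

compute(4, 2) = 4 * 4 = 16

Answer: 16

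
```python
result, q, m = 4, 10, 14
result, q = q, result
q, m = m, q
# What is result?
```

Trace:
`result, q, m = 4, 10, 14` → result = 4; q = 10; m = 14
`result, q = q, result` → result = 10; q = 4
`q, m = m, q` → q = 14; m = 4
So result = 10

Answer: 10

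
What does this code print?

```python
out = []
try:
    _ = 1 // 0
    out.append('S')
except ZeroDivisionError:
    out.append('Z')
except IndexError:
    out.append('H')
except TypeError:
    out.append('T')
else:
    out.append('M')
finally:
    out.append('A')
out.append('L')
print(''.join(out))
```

Execution trace: 'Z' (except ZeroDivisionError) → 'A' (finally) → 'L' (after the try/except). Output: ZAL

Answer: ZAL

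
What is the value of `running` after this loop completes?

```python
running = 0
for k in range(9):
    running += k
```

Sum of 0 to 8 = 36
`running` takes the values: 0 → 1 → 3 → 6 → 10 → 15 → 21 → 28 → 36

Answer: 36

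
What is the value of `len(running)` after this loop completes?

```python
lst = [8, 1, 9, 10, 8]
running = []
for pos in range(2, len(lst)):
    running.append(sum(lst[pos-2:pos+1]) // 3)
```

Number of 3-element averages
`running` takes the values: [] → [6] → [6, 6] → [6, 6, 9]
So `len(running)` = 3

Answer: 3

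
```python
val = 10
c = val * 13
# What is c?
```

Trace:
`val = 10` → val = 10
`c = val * 13` → c = 130
So c = 130

Answer: 130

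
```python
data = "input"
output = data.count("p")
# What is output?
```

Trace:
`data = "input"` → data = 'input'
`output = data.count("p")` → output = 1
So output = 1

Answer: 1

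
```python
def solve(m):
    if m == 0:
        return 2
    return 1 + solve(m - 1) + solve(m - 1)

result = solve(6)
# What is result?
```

solve(m) = 1 + 2·solve(m-1), solve(0)=2. Closed form: (2+1)·2^6 - 1 = 191.

Answer: 191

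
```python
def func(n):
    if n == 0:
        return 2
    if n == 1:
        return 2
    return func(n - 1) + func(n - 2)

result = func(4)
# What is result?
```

Build up from base cases: func(0)=2, func(1)=2, func(2)=4, func(3)=6, func(4)=10

Answer: 10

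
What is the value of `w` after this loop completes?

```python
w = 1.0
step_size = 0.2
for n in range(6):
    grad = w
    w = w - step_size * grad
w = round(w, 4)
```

Gradient descent: w = 1.0 * (1 - 0.2)^6
`w` takes the values: 1.0 → 0.8 → 0.64 → 0.512 → 0.4096 → 0.32768 → 0.262144 → 0.2621

Answer: 0.2621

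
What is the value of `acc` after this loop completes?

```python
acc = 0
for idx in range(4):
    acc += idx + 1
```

Start at 0, add 1 to 4 = 10
`acc` takes the values: 0 → 1 → 3 → 6 → 10

Answer: 10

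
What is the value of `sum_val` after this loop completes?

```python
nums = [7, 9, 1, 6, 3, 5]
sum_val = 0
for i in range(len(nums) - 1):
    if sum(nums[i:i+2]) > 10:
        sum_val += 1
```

Count windows with sum > 10
`sum_val` takes the values: 0 → 1

Answer: 1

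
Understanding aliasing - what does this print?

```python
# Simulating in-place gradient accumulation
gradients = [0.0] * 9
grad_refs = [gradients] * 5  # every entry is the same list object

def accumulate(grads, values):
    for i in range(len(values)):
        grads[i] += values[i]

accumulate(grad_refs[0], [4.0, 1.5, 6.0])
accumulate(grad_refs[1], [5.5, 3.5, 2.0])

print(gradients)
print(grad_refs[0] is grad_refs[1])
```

Key concept: gradient accumulation aliasing.
Step by step:
`gradients = [0.0] * 9` → gradients = [0.0, 0.0, 0.0, 0.0, 0.0, 0.0, 0.0, 0.0, 0.0]
`grad_refs = [gradients] * 5` → grad_refs = [[0.0, 0.0, 0.0, 0.0, 0.0, 0.0, 0.0, 0.0, 0.0], [0.0, 0.0, 0.0, 0.0, 0.0, 0.0, 0.0, 0.0, 0.0], [0.0, 0.0, 0.0, 0.0, 0.0, 0.0, 0.0, 0.0, 0.0], [0.0, 0.0, 0.0, 0.0, 0.0, 0.0, 0.0, 0.0, 0.0], [0.0, 0.0, 0.0, 0.0, 0.0, 0.0, 0.0, 0.0, 0.0]]
`accumulate(grad_refs[0], [4.0, 1.5, 6.0])` → gradients = [4.0, 1.5, 6.0, 0.0, 0.0, 0.0, 0.0, 0.0, 0.0]; grad_refs = [[4.0, 1.5, 6.0, 0.0, 0.0, 0.0, 0.0, 0.0, 0.0], [4.0, 1.5, 6.0, 0.0, 0.0, 0.0, 0.0, 0.0, 0.0], [4.0, 1.5, 6.0, 0.0, 0.0, 0.0, 0.0, 0.0, 0.0], [4.0, 1.5, 6.0, 0.0, 0.0, 0.0, 0.0, 0.0, 0.0], [4.0, 1.5, 6.0, 0.0, 0.0, 0.0, 0.0, 0.0, 0.0]]
`accumulate(grad_refs[1], [5.5, 3.5, 2.0])` → gradients = [9.5, 5.0, 8.0, 0.0, 0.0, 0.0, 0.0, 0.0, 0.0]; grad_refs = [[9.5, 5.0, 8.0, 0.0, 0.0, 0.0, 0.0, 0.0, 0.0], [9.5, 5.0, 8.0, 0.0, 0.0, 0.0, 0.0, 0.0, 0.0], [9.5, 5.0, 8.0, 0.0, 0.0, 0.0, 0.0, 0.0, 0.0], [9.5, 5.0, 8.0, 0.0, 0.0, 0.0, 0.0, 0.0, 0.0], [9.5, 5.0, 8.0, 0.0, 0.0, 0.0, 0.0, 0.0, 0.0]]
`print(gradients)` → prints [9.5, 5.0, 8.0, 0.0, 0.0, 0.0, 0.0, 0.0, 0.0]
`print(grad_refs[0] is grad_refs[1])` → prints True

Answer:
[9.5, 5.0, 8.0, 0.0, 0.0, 0.0, 0.0, 0.0, 0.0]
True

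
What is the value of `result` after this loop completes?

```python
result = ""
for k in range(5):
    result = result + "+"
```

Repeat '+' 5 times
`result` takes the values: "" → "+" → "++" → "+++" → "++++" → "+++++"

Answer: "+++++"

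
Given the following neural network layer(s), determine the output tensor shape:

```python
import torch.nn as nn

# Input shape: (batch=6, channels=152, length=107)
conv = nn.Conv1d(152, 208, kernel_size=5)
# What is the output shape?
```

Input: (6, 152, 107) -> Output: (6, 208, 103)

Answer: (6, 208, 103)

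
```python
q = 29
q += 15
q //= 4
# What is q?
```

Trace:
`q = 29` → q = 29
`q += 15` → q = 44
`q //= 4` → q = 11
So q = 11

Answer: 11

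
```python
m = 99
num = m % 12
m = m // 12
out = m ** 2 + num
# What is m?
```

Trace:
`m = 99` → m = 99
`num = m % 12` → num = 3
`m = m // 12` → m = 8
`out = m ** 2 + num` → out = 67
So m = 8

Answer: 8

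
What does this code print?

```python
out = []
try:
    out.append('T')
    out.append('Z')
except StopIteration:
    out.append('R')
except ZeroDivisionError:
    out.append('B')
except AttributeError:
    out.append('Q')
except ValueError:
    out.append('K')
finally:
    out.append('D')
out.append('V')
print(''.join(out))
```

Execution trace: 'T' (try body) → 'Z' (try body, no exception) → 'D' (finally) → 'V' (after the try/except). Output: TZDV

Answer: TZDV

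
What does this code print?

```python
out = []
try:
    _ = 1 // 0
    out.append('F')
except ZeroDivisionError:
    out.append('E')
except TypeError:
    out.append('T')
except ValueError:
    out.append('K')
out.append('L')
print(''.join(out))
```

Execution trace: 'E' (except ZeroDivisionError) → 'L' (after the try/except). Output: EL

Answer: EL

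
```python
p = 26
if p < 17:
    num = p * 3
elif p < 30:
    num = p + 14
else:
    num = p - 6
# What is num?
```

Trace:
`p = 26` → p = 26
`if p < 17: ...` → p < 17 is False, p < 30 is True → num = 40
So num = 40

Answer: 40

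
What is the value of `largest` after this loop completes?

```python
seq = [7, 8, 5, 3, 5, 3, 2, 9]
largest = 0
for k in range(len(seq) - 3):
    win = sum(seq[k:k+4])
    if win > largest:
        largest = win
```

Max sum of 4-element window in [7, 8, 5, 3, 5, 3, 2, 9]
`largest` takes the values: 0 → 23

Answer: 23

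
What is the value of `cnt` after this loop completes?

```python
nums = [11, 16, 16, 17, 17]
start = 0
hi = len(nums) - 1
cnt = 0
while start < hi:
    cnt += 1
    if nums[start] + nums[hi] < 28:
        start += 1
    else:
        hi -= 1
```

Steps to find pair summing to 28
`cnt` takes the values: 0 → 1 → 2 → 3 → 4

Answer: 4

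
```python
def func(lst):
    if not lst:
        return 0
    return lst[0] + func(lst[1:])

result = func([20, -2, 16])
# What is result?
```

20 + (-2) + 16 + 0 = 34

Answer: 34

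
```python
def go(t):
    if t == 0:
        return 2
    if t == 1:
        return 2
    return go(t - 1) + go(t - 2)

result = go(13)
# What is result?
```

Build up from base cases: go(0)=2, go(1)=2, go(2)=4, go(3)=6, go(4)=10, go(5)=16, go(6)=26, ..., go(13)=754

Answer: 754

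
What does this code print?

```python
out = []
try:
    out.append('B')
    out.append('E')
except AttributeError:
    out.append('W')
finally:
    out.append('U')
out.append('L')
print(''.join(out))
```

Execution trace: 'B' (try body) → 'E' (try body, no exception) → 'U' (finally) → 'L' (after the try/except). Output: BEUL

Answer: BEUL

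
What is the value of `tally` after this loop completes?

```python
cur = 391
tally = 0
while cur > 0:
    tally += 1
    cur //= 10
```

Count digits by repeated division by 10
`tally` takes the values: 0 → 1 → 2 → 3

Answer: 3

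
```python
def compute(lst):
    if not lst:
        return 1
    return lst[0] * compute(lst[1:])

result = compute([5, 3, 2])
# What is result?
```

Product over [5, 3, 2] = 5 * 3 * 2 = 30

Answer: 30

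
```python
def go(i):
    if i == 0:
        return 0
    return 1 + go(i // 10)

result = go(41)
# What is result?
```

Count of digits of 41: 2

Answer: 2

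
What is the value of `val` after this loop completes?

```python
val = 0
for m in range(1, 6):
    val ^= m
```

XOR of 1 to 5
`val` takes the values: 0 → 1 → 3 → 0 → 4 → 1

Answer: 1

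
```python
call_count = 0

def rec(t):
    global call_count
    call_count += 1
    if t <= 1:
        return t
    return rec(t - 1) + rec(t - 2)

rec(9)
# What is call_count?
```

Calls(t) = 1 + Calls(t-1) + Calls(t-2); Calls(0)=Calls(1)=1. For t=9 this gives 109.

Answer: 109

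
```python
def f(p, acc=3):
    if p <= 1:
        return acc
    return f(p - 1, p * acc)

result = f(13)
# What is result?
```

Accumulator trace (n, acc): (13, 3) -> (12, 39) -> (11, 468) -> (10, 5148) -> (9, 51480) -> (8, 463320) -> (7, 3706560) -> (6, 25945920) -> (5, 155675520) -> (4, 778377600) -> (3, 3113510400) -> (2, 9340531200) -> (1, 18681062400) -> return 18681062400

Answer: 18681062400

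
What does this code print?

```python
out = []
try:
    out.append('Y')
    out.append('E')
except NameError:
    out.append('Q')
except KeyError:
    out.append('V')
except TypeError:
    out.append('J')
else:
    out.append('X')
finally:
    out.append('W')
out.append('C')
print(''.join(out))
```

Execution trace: 'Y' (try body) → 'E' (try body, no exception) → 'X' (else) → 'W' (finally) → 'C' (after the try/except). Output: YEXWC

Answer: YEXWC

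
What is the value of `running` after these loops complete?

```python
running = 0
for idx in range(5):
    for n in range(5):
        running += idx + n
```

Sum of all idx+n for idx,n in 5x5
`running` takes the values: 0 → 1 → 3 → 6 → 10 → 11 → 13 → 16 → 20 → 25 → 27 → 30 → 34 → 39 → 45 → 48 → 52 → 57 → 63 → 70 → 74 → 79 → 85 → 92 → 100

Answer: 100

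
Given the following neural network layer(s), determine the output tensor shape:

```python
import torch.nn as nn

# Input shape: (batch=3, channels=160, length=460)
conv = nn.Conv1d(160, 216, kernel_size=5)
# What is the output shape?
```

Input: (3, 160, 460) -> Output: (3, 216, 456)

Answer: (3, 216, 456)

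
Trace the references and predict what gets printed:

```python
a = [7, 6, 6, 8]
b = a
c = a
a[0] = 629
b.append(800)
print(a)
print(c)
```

Key concept: multiple aliases.
Step by step:
`a = [7, 6, 6, 8]` → a = [7, 6, 6, 8]
`b = a` → b = [7, 6, 6, 8] (same object as a)
`c = a` → c = [7, 6, 6, 8] (same object as a, b)
`a[0] = 629` → a = [629, 6, 6, 8] (same object as b, c); b = [629, 6, 6, 8] (same object as a, c); c = [629, 6, 6, 8] (same object as a, b)
`b.append(800)` → a = [629, 6, 6, 8, 800] (same object as b, c); b = [629, 6, 6, 8, 800] (same object as a, c); c = [629, 6, 6, 8, 800] (same object as a, b)
`print(a)` → prints [629, 6, 6, 8, 800]
`print(c)` → prints [629, 6, 6, 8, 800]

Answer:
[629, 6, 6, 8, 800]
[629, 6, 6, 8, 800]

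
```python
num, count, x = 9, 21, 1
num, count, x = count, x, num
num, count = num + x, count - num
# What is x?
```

Trace:
`num, count, x = 9, 21, 1` → num = 9; count = 21; x = 1
`num, count, x = count, x, num` → num = 21; count = 1; x = 9
`num, count = num + x, count - num` → num = 30; count = -20
So x = 9

Answer: 9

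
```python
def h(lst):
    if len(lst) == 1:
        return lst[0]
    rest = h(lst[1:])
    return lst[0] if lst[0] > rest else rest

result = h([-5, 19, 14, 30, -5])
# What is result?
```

Recursive max over [-5, 19, 14, 30, -5] = 30

Answer: 30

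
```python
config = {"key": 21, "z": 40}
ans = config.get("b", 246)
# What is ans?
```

Trace:
`config = {"key": 21, "z": 40}` → config = {'key': 21, 'z': 40}
`ans = config.get("b", 246)` → ans = 246
So ans = 246

Answer: 246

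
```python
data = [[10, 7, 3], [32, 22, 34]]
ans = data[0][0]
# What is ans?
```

Trace:
`data = [[10, 7, 3], [32, 22, 34]]` → data = [[10, 7, 3], [32, 22, 34]]
`ans = data[0][0]` → ans = 10
So ans = 10

Answer: 10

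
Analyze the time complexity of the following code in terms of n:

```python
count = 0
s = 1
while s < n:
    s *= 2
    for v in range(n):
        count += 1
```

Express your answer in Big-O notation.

Each loop level contributes: log n × n. Multiplying the contributions gives O(n log n).

Answer: O(n log n)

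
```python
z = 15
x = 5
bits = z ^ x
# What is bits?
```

Trace:
`z = 15` → z = 15
`x = 5` → x = 5
`bits = z ^ x` → bits = 10
So bits = 10

Answer: 10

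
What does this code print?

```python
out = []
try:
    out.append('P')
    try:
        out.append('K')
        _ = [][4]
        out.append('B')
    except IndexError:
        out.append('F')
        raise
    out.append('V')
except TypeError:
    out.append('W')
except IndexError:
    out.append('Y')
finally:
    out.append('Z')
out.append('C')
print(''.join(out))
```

Execution trace: 'P' (try body) → 'K' (inner try body) → 'F' (inner except IndexError) → 'Y' (except IndexError) → 'Z' (finally) → 'C' (after the try/except). Output: PKFYZC

Answer: PKFYZC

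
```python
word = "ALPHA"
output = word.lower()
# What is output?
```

Trace:
`word = "ALPHA"` → word = 'ALPHA'
`output = word.lower()` → output = 'alpha'
So output = 'alpha'

Answer: 'alpha'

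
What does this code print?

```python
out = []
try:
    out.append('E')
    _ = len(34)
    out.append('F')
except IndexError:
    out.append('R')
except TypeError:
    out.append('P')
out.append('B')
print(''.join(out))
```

Execution trace: 'E' (try body) → 'P' (except TypeError) → 'B' (after the try/except). Output: EPB

Answer: EPB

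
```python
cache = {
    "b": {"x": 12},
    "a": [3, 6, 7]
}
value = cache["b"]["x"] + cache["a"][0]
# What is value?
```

Trace:
`cache = { ...` → cache = {'b': {'x': 12}, 'a': [3, 6, 7]}
`value = cache["b"]["x"] + cache["a"][0]` → value = 15
So value = 15

Answer: 15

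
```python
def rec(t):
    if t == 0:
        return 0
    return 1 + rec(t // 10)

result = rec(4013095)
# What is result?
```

Count of digits of 4013095: 7

Answer: 7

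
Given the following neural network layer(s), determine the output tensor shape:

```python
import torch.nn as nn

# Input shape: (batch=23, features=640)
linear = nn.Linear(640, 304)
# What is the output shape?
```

Input: (23, 640) -> Output: (23, 304)

Answer: (23, 304)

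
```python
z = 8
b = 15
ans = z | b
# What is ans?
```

Trace:
`z = 8` → z = 8
`b = 15` → b = 15
`ans = z | b` → ans = 15
So ans = 15

Answer: 15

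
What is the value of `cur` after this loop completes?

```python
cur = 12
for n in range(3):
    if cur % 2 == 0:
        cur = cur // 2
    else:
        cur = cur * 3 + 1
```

Collatz-style transformation from 12
`cur` takes the values: 12 → 6 → 3 → 10

Answer: 10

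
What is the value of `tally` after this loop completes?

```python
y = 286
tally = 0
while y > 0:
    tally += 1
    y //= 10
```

Count digits by repeated division by 10
`tally` takes the values: 0 → 1 → 2 → 3

Answer: 3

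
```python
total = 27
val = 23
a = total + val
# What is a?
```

Trace:
`total = 27` → total = 27
`val = 23` → val = 23
`a = total + val` → a = 50
So a = 50

Answer: 50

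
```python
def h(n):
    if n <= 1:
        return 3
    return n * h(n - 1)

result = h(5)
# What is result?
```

h(5) = 5 * 4 * 3 * 2 * 3 = 360

Answer: 360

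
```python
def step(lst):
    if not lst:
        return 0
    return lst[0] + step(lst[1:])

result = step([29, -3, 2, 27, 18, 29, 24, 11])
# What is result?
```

29 + (-3) + 2 + 27 + 18 + 29 + 24 + 11 + 0 = 137

Answer: 137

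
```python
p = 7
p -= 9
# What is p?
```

Trace:
`p = 7` → p = 7
`p -= 9` → p = -2
So p = -2

Answer: -2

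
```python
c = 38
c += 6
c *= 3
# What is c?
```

Trace:
`c = 38` → c = 38
`c += 6` → c = 44
`c *= 3` → c = 132
So c = 132

Answer: 132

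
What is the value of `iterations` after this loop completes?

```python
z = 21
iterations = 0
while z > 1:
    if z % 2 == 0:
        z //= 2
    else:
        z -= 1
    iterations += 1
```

Steps to reduce 21 to 1
`iterations` takes the values: 0 → 1 → 2 → 3 → 4 → 5 → 6

Answer: 6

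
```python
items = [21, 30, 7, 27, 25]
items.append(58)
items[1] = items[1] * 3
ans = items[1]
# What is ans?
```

Trace:
`items = [21, 30, 7, 27, 25]` → items = [21, 30, 7, 27, 25]
`items.append(58)` → items = [21, 30, 7, 27, 25, 58]
`items[1] = items[1] * 3` → items = [21, 90, 7, 27, 25, 58]
`ans = items[1]` → ans = 90
So ans = 90

Answer: 90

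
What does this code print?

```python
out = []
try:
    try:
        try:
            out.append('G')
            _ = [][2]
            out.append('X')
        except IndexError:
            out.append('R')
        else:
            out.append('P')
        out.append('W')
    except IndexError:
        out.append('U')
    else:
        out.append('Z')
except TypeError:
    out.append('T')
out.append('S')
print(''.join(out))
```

Execution trace: 'G' (inner try body) → 'R' (inner except IndexError) → 'W' (try body, no exception) → 'Z' (else) → 'S' (after the try/except). Output: GRWZS

Answer: GRWZS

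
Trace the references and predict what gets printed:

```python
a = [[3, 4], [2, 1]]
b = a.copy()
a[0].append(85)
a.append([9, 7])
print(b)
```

Key concept: shallow copy with nested lists.
Step by step:
`a = [[3, 4], [2, 1]]` → a = [[3, 4], [2, 1]]
`b = a.copy()` → b = [[3, 4], [2, 1]]
`a[0].append(85)` → a = [[3, 4, 85], [2, 1]]; b = [[3, 4, 85], [2, 1]]
`a.append([9, 7])` → a = [[3, 4, 85], [2, 1], [9, 7]]
`print(b)` → prints [[3, 4, 85], [2, 1]]

Answer: [[3, 4, 85], [2, 1]]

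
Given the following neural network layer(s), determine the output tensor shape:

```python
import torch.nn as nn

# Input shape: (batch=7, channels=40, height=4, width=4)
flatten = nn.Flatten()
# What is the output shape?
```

Input: (7, 40, 4, 4) -> Output: (7, 640)

Answer: (7, 640)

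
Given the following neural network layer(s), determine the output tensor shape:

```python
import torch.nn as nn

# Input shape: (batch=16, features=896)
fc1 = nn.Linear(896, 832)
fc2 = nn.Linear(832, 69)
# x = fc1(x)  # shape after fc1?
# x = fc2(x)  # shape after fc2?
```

Input: (16, 896) -> after fc1: (16, 832) -> Output: (16, 69)

Answer: (16, 69)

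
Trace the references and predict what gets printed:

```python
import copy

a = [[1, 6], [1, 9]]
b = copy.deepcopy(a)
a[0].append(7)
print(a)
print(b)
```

Key concept: deep copy is fully independent.
Step by step:
`a = [[1, 6], [1, 9]]` → a = [[1, 6], [1, 9]]
`b = copy.deepcopy(a)` → b = [[1, 6], [1, 9]]
`a[0].append(7)` → a = [[1, 6, 7], [1, 9]]
`print(a)` → prints [[1, 6, 7], [1, 9]]
`print(b)` → prints [[1, 6], [1, 9]]

Answer:
[[1, 6, 7], [1, 9]]
[[1, 6], [1, 9]]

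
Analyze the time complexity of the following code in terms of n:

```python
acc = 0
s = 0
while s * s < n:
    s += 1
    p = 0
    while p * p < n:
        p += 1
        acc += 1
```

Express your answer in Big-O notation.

Each loop level contributes: √n × √n. Multiplying the contributions gives O(n).

Answer: O(n)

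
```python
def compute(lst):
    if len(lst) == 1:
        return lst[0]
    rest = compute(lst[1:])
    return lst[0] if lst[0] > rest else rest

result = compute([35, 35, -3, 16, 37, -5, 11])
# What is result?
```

Recursive max over [35, 35, -3, 16, 37, -5, 11] = 37

Answer: 37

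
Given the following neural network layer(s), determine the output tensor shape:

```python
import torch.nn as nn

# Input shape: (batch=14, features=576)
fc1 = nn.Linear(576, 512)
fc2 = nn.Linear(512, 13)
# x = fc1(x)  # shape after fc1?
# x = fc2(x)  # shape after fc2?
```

Input: (14, 576) -> after fc1: (14, 512) -> Output: (14, 13)

Answer: (14, 13)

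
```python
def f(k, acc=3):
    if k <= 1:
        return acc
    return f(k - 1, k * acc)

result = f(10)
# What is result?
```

Accumulator trace (n, acc): (10, 3) -> (9, 30) -> (8, 270) -> (7, 2160) -> (6, 15120) -> (5, 90720) -> (4, 453600) -> (3, 1814400) -> (2, 5443200) -> (1, 10886400) -> return 10886400

Answer: 10886400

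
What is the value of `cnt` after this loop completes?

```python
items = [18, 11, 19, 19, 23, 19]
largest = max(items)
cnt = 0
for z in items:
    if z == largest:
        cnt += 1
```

Count of max value 23 in [18, 11, 19, 19, 23, 19]
`cnt` takes the values: 0 → 1

Answer: 1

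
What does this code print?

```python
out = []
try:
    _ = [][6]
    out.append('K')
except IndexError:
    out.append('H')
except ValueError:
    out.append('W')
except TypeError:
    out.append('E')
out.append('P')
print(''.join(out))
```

Execution trace: 'H' (except IndexError) → 'P' (after the try/except). Output: HP

Answer: HP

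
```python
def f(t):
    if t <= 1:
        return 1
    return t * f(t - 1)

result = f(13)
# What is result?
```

f(13) = 13 * 12 * 11 * 10 * 9 * 8 * 7 * 6 * 5 * 4 * 3 * 2 * 1 = 6227020800

Answer: 6227020800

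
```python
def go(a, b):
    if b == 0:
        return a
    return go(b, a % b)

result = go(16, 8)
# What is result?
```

go(16, 8) -> go(8, 0) -> 8

Answer: 8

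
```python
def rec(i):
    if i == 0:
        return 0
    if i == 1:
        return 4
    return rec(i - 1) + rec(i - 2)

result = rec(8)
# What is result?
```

Build up from base cases: rec(0)=0, rec(1)=4, rec(2)=4, rec(3)=8, rec(4)=12, rec(5)=20, rec(6)=32, ..., rec(8)=84

Answer: 84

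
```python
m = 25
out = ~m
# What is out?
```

Trace:
`m = 25` → m = 25
`out = ~m` → out = -26
So out = -26

Answer: -26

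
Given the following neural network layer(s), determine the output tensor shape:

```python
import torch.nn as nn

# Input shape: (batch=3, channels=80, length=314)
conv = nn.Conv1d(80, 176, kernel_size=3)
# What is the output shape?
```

Input: (3, 80, 314) -> Output: (3, 176, 312)

Answer: (3, 176, 312)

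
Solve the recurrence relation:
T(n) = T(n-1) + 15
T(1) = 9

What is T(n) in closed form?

Unrolling: T(n) = T(1) + 15·(n-1) = 9 + 15(n-1) = 15n - 6.

Answer: T(n) = 15n - 6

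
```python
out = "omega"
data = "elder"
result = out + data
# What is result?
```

Trace:
`out = "omega"` → out = 'omega'
`data = "elder"` → data = 'elder'
`result = out + data` → result = 'omegaelder'
So result = 'omegaelder'

Answer: 'omegaelder'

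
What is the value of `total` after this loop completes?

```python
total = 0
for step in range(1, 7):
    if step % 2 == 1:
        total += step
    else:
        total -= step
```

Add odd, subtract even
`total` takes the values: 0 → 1 → -1 → 2 → -2 → 3 → -3

Answer: -3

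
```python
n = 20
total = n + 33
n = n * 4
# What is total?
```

Trace:
`n = 20` → n = 20
`total = n + 33` → total = 53
`n = n * 4` → n = 80
So total = 53

Answer: 53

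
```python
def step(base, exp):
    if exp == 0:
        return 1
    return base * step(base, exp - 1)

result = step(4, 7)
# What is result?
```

step(4, 7) = 4 * 4 * 4 * 4 * 4 * 4 * 4 = 16384

Answer: 16384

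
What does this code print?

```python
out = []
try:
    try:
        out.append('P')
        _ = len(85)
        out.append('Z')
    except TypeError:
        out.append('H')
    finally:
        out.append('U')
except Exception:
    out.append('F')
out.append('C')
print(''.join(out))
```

Execution trace: 'P' (inner try body) → 'H' (inner except TypeError) → 'U' (inner finally) → 'C' (after the try/except). Output: PHUC

Answer: PHUC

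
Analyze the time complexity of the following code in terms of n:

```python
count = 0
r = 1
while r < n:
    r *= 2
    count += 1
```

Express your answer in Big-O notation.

Each loop level contributes: log n. Multiplying the contributions gives O(log n).

Answer: O(log n)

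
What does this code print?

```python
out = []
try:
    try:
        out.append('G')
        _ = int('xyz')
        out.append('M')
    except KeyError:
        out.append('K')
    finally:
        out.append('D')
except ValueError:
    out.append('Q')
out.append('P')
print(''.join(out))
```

Execution trace: 'G' (try body) → 'D' (finally) → 'Q' (outer except ValueError) → 'P' (after the try/except). Output: GDQP

Answer: GDQP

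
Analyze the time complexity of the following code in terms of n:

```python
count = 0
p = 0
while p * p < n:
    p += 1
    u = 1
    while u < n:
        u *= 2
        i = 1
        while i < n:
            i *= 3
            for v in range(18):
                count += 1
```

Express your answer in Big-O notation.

Each loop level contributes: √n × log n × log n × 1. Multiplying the contributions gives O(√n log² n).

Answer: O(√n log² n)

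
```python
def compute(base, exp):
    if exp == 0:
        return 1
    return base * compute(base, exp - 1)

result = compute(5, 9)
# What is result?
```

compute(5, 9) = 5 * 5 * 5 * 5 * 5 * 5 * 5 * 5 * 5 = 1953125

Answer: 1953125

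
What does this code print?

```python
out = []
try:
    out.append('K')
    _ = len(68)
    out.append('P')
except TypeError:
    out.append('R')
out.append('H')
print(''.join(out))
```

Execution trace: 'K' (try body) → 'R' (except TypeError) → 'H' (after the try/except). Output: KRH

Answer: KRH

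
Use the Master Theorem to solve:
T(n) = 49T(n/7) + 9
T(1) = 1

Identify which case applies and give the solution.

a=49, b=7, f(n)=9. log_7(49) = 2. Since c=0 < 2, Case 1 applies: T(n) = Θ(n^log_b(a)) = O(n^2).

Answer: O(n^2) - Case 1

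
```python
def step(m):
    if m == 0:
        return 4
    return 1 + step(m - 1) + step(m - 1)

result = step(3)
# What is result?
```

step(m) = 1 + 2·step(m-1), step(0)=4. Closed form: (4+1)·2^3 - 1 = 39.

Answer: 39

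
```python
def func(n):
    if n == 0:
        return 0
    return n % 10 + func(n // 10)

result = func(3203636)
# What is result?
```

Sum of digits of 3203636: 6 + 3 + 6 + 3 + 0 + 2 + 3 = 23

Answer: 23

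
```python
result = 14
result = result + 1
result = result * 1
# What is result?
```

Trace:
`result = 14` → result = 14
`result = result + 1` → result = 15
`result = result * 1` → result = 15
So result = 15

Answer: 15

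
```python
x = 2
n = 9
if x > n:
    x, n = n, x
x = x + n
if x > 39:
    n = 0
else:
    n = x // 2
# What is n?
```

Trace:
`x = 2` → x = 2
`n = 9` → n = 9
`if x > n: ...` → x > n is False → no variable changes
`x = x + n` → x = 11
`if x > 39: ...` → x > 39 is False, take else branch → n = 5
So n = 5

Answer: 5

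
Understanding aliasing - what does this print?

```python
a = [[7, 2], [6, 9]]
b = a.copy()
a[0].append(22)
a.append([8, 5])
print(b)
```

Key concept: shallow copy with nested lists.
Step by step:
`a = [[7, 2], [6, 9]]` → a = [[7, 2], [6, 9]]
`b = a.copy()` → b = [[7, 2], [6, 9]]
`a[0].append(22)` → a = [[7, 2, 22], [6, 9]]; b = [[7, 2, 22], [6, 9]]
`a.append([8, 5])` → a = [[7, 2, 22], [6, 9], [8, 5]]
`print(b)` → prints [[7, 2, 22], [6, 9]]

Answer: [[7, 2, 22], [6, 9]]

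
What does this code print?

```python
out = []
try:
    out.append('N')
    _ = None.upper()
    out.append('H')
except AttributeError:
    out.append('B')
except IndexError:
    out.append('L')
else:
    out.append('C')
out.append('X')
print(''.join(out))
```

Execution trace: 'N' (try body) → 'B' (except AttributeError) → 'X' (after the try/except). Output: NBX

Answer: NBX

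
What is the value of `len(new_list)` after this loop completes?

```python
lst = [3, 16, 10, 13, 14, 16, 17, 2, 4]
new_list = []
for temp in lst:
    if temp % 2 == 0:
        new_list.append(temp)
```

Count even numbers in [3, 16, 10, 13, 14, 16, 17, 2, 4]
`new_list` takes the values: [] → [16] → [16, 10] → [16, 10, 14] → [16, 10, 14, 16] → [16, 10, 14, 16, 2] → [16, 10, 14, 16, 2, 4]
So `len(new_list)` = 6

Answer: 6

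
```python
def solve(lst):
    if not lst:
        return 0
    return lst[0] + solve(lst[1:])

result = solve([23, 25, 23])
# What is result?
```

23 + 25 + 23 + 0 = 71

Answer: 71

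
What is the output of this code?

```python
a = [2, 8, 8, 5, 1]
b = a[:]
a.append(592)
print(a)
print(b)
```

Key concept: slice [:] creates copy.
Step by step:
`a = [2, 8, 8, 5, 1]` → a = [2, 8, 8, 5, 1]
`b = a[:]` → b = [2, 8, 8, 5, 1]
`a.append(592)` → a = [2, 8, 8, 5, 1, 592]
`print(a)` → prints [2, 8, 8, 5, 1, 592]
`print(b)` → prints [2, 8, 8, 5, 1]

Answer:
[2, 8, 8, 5, 1, 592]
[2, 8, 8, 5, 1]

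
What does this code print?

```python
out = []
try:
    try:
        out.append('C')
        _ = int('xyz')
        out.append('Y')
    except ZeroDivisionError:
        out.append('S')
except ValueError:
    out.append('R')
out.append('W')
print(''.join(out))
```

Execution trace: 'C' (try body) → 'R' (outer except ValueError) → 'W' (after the try/except). Output: CRW

Answer: CRW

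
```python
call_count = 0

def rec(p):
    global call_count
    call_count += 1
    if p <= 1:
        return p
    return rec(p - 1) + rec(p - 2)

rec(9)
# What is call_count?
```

Calls(p) = 1 + Calls(p-1) + Calls(p-2); Calls(0)=Calls(1)=1. For p=9 this gives 109.

Answer: 109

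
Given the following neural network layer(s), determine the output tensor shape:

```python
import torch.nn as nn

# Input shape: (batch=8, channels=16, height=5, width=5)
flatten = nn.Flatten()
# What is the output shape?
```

Input: (8, 16, 5, 5) -> Output: (8, 400)

Answer: (8, 400)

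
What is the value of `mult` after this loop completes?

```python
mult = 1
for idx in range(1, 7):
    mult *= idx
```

6! = 720
`mult` takes the values: 1 → 2 → 6 → 24 → 120 → 720

Answer: 720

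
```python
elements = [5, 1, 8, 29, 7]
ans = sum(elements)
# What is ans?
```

Trace:
`elements = [5, 1, 8, 29, 7]` → elements = [5, 1, 8, 29, 7]
`ans = sum(elements)` → ans = 50
So ans = 50

Answer: 50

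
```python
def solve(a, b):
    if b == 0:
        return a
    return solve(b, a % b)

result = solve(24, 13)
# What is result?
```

solve(24, 13) -> solve(13, 11) -> solve(11, 2) -> solve(2, 1) -> solve(1, 0) -> 1

Answer: 1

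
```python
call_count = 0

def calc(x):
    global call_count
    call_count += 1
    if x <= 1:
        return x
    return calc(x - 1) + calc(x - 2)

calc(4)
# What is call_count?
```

Calls(x) = 1 + Calls(x-1) + Calls(x-2); Calls(0)=Calls(1)=1. For x=4 this gives 9.

Answer: 9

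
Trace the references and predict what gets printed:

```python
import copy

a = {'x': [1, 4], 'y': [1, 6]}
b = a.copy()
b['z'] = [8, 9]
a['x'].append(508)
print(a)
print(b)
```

Key concept: shallow copy of dict with mutable values.
Step by step:
`a = {'x': [1, 4], 'y': [1, 6]}` → a = {'x': [1, 4], 'y': [1, 6]}
`b = a.copy()` → b = {'x': [1, 4], 'y': [1, 6]}
`b['z'] = [8, 9]` → b = {'x': [1, 4], 'y': [1, 6], 'z': [8, 9]}
`a['x'].append(508)` → a = {'x': [1, 4, 508], 'y': [1, 6]}; b = {'x': [1, 4, 508], 'y': [1, 6], 'z': [8, 9]}
`print(a)` → prints {'x': [1, 4, 508], 'y': [1, 6]}
`print(b)` → prints {'x': [1, 4, 508], 'y': [1, 6], 'z': [8, 9]}

Answer:
{'x': [1, 4, 508], 'y': [1, 6]}
{'x': [1, 4, 508], 'y': [1, 6], 'z': [8, 9]}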